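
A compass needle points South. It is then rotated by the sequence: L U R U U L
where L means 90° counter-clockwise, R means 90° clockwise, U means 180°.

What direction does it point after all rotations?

Answer: Final heading: West

Derivation:
Start: South
  L (left (90° counter-clockwise)) -> East
  U (U-turn (180°)) -> West
  R (right (90° clockwise)) -> North
  U (U-turn (180°)) -> South
  U (U-turn (180°)) -> North
  L (left (90° counter-clockwise)) -> West
Final: West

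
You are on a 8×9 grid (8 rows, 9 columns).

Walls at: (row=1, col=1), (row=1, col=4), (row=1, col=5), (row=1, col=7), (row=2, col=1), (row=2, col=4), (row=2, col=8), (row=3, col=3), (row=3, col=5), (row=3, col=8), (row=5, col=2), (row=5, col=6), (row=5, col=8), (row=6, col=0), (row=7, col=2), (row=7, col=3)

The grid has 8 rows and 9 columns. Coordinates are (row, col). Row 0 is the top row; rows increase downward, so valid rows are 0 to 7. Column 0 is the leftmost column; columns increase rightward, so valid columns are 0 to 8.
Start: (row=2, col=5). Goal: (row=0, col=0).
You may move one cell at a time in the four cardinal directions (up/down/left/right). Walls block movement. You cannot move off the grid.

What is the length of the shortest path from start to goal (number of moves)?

Answer: Shortest path length: 9

Derivation:
BFS from (row=2, col=5) until reaching (row=0, col=0):
  Distance 0: (row=2, col=5)
  Distance 1: (row=2, col=6)
  Distance 2: (row=1, col=6), (row=2, col=7), (row=3, col=6)
  Distance 3: (row=0, col=6), (row=3, col=7), (row=4, col=6)
  Distance 4: (row=0, col=5), (row=0, col=7), (row=4, col=5), (row=4, col=7)
  Distance 5: (row=0, col=4), (row=0, col=8), (row=4, col=4), (row=4, col=8), (row=5, col=5), (row=5, col=7)
  Distance 6: (row=0, col=3), (row=1, col=8), (row=3, col=4), (row=4, col=3), (row=5, col=4), (row=6, col=5), (row=6, col=7)
  Distance 7: (row=0, col=2), (row=1, col=3), (row=4, col=2), (row=5, col=3), (row=6, col=4), (row=6, col=6), (row=6, col=8), (row=7, col=5), (row=7, col=7)
  Distance 8: (row=0, col=1), (row=1, col=2), (row=2, col=3), (row=3, col=2), (row=4, col=1), (row=6, col=3), (row=7, col=4), (row=7, col=6), (row=7, col=8)
  Distance 9: (row=0, col=0), (row=2, col=2), (row=3, col=1), (row=4, col=0), (row=5, col=1), (row=6, col=2)  <- goal reached here
One shortest path (9 moves): (row=2, col=5) -> (row=2, col=6) -> (row=1, col=6) -> (row=0, col=6) -> (row=0, col=5) -> (row=0, col=4) -> (row=0, col=3) -> (row=0, col=2) -> (row=0, col=1) -> (row=0, col=0)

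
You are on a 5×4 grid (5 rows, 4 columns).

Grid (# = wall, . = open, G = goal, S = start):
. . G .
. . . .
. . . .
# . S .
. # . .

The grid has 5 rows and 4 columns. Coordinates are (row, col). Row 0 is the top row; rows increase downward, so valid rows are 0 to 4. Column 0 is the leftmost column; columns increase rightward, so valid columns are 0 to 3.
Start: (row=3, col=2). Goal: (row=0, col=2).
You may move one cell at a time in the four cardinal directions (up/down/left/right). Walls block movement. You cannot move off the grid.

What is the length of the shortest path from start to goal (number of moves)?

BFS from (row=3, col=2) until reaching (row=0, col=2):
  Distance 0: (row=3, col=2)
  Distance 1: (row=2, col=2), (row=3, col=1), (row=3, col=3), (row=4, col=2)
  Distance 2: (row=1, col=2), (row=2, col=1), (row=2, col=3), (row=4, col=3)
  Distance 3: (row=0, col=2), (row=1, col=1), (row=1, col=3), (row=2, col=0)  <- goal reached here
One shortest path (3 moves): (row=3, col=2) -> (row=2, col=2) -> (row=1, col=2) -> (row=0, col=2)

Answer: Shortest path length: 3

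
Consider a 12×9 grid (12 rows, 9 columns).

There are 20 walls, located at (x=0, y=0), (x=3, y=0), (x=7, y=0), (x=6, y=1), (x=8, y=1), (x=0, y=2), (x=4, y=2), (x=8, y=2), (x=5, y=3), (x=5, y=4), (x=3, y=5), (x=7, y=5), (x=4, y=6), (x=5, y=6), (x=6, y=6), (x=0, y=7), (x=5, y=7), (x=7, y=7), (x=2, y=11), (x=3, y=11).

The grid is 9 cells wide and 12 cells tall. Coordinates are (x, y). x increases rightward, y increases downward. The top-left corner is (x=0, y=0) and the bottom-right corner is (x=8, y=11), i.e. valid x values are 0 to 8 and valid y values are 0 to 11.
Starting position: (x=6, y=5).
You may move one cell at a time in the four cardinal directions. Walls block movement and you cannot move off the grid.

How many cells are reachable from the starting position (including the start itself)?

BFS flood-fill from (x=6, y=5):
  Distance 0: (x=6, y=5)
  Distance 1: (x=6, y=4), (x=5, y=5)
  Distance 2: (x=6, y=3), (x=7, y=4), (x=4, y=5)
  Distance 3: (x=6, y=2), (x=7, y=3), (x=4, y=4), (x=8, y=4)
  Distance 4: (x=5, y=2), (x=7, y=2), (x=4, y=3), (x=8, y=3), (x=3, y=4), (x=8, y=5)
  Distance 5: (x=5, y=1), (x=7, y=1), (x=3, y=3), (x=2, y=4), (x=8, y=6)
  Distance 6: (x=5, y=0), (x=4, y=1), (x=3, y=2), (x=2, y=3), (x=1, y=4), (x=2, y=5), (x=7, y=6), (x=8, y=7)
  Distance 7: (x=4, y=0), (x=6, y=0), (x=3, y=1), (x=2, y=2), (x=1, y=3), (x=0, y=4), (x=1, y=5), (x=2, y=6), (x=8, y=8)
  Distance 8: (x=2, y=1), (x=1, y=2), (x=0, y=3), (x=0, y=5), (x=1, y=6), (x=3, y=6), (x=2, y=7), (x=7, y=8), (x=8, y=9)
  Distance 9: (x=2, y=0), (x=1, y=1), (x=0, y=6), (x=1, y=7), (x=3, y=7), (x=2, y=8), (x=6, y=8), (x=7, y=9), (x=8, y=10)
  Distance 10: (x=1, y=0), (x=0, y=1), (x=4, y=7), (x=6, y=7), (x=1, y=8), (x=3, y=8), (x=5, y=8), (x=2, y=9), (x=6, y=9), (x=7, y=10), (x=8, y=11)
  Distance 11: (x=0, y=8), (x=4, y=8), (x=1, y=9), (x=3, y=9), (x=5, y=9), (x=2, y=10), (x=6, y=10), (x=7, y=11)
  Distance 12: (x=0, y=9), (x=4, y=9), (x=1, y=10), (x=3, y=10), (x=5, y=10), (x=6, y=11)
  Distance 13: (x=0, y=10), (x=4, y=10), (x=1, y=11), (x=5, y=11)
  Distance 14: (x=0, y=11), (x=4, y=11)
Total reachable: 87 (grid has 88 open cells total)

Answer: Reachable cells: 87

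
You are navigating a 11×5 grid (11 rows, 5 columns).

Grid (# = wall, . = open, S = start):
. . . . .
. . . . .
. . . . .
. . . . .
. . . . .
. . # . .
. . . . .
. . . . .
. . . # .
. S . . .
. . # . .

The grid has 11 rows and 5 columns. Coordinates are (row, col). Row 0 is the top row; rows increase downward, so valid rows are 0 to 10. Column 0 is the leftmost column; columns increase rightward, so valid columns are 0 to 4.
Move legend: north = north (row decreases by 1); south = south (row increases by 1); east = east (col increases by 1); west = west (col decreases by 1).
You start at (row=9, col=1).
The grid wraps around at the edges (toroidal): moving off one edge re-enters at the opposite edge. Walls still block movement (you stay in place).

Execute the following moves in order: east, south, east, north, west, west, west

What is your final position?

Start: (row=9, col=1)
  east (east): (row=9, col=1) -> (row=9, col=2)
  south (south): blocked, stay at (row=9, col=2)
  east (east): (row=9, col=2) -> (row=9, col=3)
  north (north): blocked, stay at (row=9, col=3)
  west (west): (row=9, col=3) -> (row=9, col=2)
  west (west): (row=9, col=2) -> (row=9, col=1)
  west (west): (row=9, col=1) -> (row=9, col=0)
Final: (row=9, col=0)

Answer: Final position: (row=9, col=0)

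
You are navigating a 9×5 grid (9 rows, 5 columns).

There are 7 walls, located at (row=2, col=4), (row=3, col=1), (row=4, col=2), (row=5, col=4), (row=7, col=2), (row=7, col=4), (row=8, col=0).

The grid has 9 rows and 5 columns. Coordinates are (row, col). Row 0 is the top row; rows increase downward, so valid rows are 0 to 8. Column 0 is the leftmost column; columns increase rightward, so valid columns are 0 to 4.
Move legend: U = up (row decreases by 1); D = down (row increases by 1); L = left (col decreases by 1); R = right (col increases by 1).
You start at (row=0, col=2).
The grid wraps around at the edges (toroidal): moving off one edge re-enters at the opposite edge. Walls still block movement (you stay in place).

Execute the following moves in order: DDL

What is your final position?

Start: (row=0, col=2)
  D (down): (row=0, col=2) -> (row=1, col=2)
  D (down): (row=1, col=2) -> (row=2, col=2)
  L (left): (row=2, col=2) -> (row=2, col=1)
Final: (row=2, col=1)

Answer: Final position: (row=2, col=1)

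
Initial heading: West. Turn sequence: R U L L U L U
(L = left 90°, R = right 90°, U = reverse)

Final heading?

Start: West
  R (right (90° clockwise)) -> North
  U (U-turn (180°)) -> South
  L (left (90° counter-clockwise)) -> East
  L (left (90° counter-clockwise)) -> North
  U (U-turn (180°)) -> South
  L (left (90° counter-clockwise)) -> East
  U (U-turn (180°)) -> West
Final: West

Answer: Final heading: West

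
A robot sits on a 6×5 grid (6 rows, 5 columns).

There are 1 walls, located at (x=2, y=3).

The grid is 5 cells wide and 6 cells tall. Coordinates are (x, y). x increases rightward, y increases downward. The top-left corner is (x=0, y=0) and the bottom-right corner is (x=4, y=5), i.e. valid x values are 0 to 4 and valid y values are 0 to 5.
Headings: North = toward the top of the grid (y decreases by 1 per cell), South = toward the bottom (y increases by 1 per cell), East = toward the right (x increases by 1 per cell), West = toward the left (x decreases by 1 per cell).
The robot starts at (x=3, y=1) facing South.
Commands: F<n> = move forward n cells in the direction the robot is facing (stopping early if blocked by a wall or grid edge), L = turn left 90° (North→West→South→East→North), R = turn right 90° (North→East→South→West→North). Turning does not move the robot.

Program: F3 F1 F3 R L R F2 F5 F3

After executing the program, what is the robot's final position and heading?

Start: (x=3, y=1), facing South
  F3: move forward 3, now at (x=3, y=4)
  F1: move forward 1, now at (x=3, y=5)
  F3: move forward 0/3 (blocked), now at (x=3, y=5)
  R: turn right, now facing West
  L: turn left, now facing South
  R: turn right, now facing West
  F2: move forward 2, now at (x=1, y=5)
  F5: move forward 1/5 (blocked), now at (x=0, y=5)
  F3: move forward 0/3 (blocked), now at (x=0, y=5)
Final: (x=0, y=5), facing West

Answer: Final position: (x=0, y=5), facing West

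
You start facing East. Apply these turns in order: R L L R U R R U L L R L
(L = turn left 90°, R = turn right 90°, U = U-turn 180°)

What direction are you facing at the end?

Start: East
  R (right (90° clockwise)) -> South
  L (left (90° counter-clockwise)) -> East
  L (left (90° counter-clockwise)) -> North
  R (right (90° clockwise)) -> East
  U (U-turn (180°)) -> West
  R (right (90° clockwise)) -> North
  R (right (90° clockwise)) -> East
  U (U-turn (180°)) -> West
  L (left (90° counter-clockwise)) -> South
  L (left (90° counter-clockwise)) -> East
  R (right (90° clockwise)) -> South
  L (left (90° counter-clockwise)) -> East
Final: East

Answer: Final heading: East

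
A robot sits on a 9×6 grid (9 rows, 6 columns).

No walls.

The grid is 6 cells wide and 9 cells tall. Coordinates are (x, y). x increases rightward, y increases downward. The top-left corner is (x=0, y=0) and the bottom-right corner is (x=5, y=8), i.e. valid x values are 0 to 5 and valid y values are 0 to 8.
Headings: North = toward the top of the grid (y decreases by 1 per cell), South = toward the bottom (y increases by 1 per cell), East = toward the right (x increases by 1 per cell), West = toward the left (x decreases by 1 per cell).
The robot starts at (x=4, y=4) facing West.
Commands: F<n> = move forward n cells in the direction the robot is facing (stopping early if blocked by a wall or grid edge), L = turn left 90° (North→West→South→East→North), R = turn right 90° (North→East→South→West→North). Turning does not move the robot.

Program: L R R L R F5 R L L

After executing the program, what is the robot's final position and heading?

Start: (x=4, y=4), facing West
  L: turn left, now facing South
  R: turn right, now facing West
  R: turn right, now facing North
  L: turn left, now facing West
  R: turn right, now facing North
  F5: move forward 4/5 (blocked), now at (x=4, y=0)
  R: turn right, now facing East
  L: turn left, now facing North
  L: turn left, now facing West
Final: (x=4, y=0), facing West

Answer: Final position: (x=4, y=0), facing West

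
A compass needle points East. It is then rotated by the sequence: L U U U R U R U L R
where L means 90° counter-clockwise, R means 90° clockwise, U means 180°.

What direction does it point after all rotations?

Start: East
  L (left (90° counter-clockwise)) -> North
  U (U-turn (180°)) -> South
  U (U-turn (180°)) -> North
  U (U-turn (180°)) -> South
  R (right (90° clockwise)) -> West
  U (U-turn (180°)) -> East
  R (right (90° clockwise)) -> South
  U (U-turn (180°)) -> North
  L (left (90° counter-clockwise)) -> West
  R (right (90° clockwise)) -> North
Final: North

Answer: Final heading: North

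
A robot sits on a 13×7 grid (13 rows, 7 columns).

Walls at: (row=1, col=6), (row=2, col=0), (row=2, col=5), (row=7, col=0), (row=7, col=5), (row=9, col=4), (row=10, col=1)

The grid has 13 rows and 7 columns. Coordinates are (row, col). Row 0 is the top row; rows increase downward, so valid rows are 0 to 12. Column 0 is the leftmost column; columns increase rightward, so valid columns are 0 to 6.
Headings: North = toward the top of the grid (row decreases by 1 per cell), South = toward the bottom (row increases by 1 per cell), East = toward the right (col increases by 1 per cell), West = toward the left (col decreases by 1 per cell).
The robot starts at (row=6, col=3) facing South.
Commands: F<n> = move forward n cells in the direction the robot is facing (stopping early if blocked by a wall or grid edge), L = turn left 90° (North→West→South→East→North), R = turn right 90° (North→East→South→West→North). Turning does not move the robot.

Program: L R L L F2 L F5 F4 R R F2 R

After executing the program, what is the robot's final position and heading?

Answer: Final position: (row=4, col=2), facing South

Derivation:
Start: (row=6, col=3), facing South
  L: turn left, now facing East
  R: turn right, now facing South
  L: turn left, now facing East
  L: turn left, now facing North
  F2: move forward 2, now at (row=4, col=3)
  L: turn left, now facing West
  F5: move forward 3/5 (blocked), now at (row=4, col=0)
  F4: move forward 0/4 (blocked), now at (row=4, col=0)
  R: turn right, now facing North
  R: turn right, now facing East
  F2: move forward 2, now at (row=4, col=2)
  R: turn right, now facing South
Final: (row=4, col=2), facing South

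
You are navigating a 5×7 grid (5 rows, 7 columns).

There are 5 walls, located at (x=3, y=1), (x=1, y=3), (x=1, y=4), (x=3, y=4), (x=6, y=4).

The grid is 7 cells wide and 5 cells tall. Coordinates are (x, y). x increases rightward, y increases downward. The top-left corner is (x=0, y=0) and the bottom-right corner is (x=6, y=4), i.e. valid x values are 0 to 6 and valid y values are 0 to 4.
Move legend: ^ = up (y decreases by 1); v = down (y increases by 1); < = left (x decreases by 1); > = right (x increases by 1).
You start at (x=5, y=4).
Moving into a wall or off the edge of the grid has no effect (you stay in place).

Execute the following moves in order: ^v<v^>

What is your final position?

Start: (x=5, y=4)
  ^ (up): (x=5, y=4) -> (x=5, y=3)
  v (down): (x=5, y=3) -> (x=5, y=4)
  < (left): (x=5, y=4) -> (x=4, y=4)
  v (down): blocked, stay at (x=4, y=4)
  ^ (up): (x=4, y=4) -> (x=4, y=3)
  > (right): (x=4, y=3) -> (x=5, y=3)
Final: (x=5, y=3)

Answer: Final position: (x=5, y=3)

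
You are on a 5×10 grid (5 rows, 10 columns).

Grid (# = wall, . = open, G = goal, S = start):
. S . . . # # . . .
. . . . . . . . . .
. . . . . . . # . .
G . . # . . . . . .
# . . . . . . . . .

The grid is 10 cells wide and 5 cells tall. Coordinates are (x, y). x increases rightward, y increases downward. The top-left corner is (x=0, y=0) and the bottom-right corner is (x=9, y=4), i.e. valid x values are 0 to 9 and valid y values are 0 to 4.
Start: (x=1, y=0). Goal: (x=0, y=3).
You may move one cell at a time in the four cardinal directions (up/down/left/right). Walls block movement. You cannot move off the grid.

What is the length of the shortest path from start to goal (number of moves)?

Answer: Shortest path length: 4

Derivation:
BFS from (x=1, y=0) until reaching (x=0, y=3):
  Distance 0: (x=1, y=0)
  Distance 1: (x=0, y=0), (x=2, y=0), (x=1, y=1)
  Distance 2: (x=3, y=0), (x=0, y=1), (x=2, y=1), (x=1, y=2)
  Distance 3: (x=4, y=0), (x=3, y=1), (x=0, y=2), (x=2, y=2), (x=1, y=3)
  Distance 4: (x=4, y=1), (x=3, y=2), (x=0, y=3), (x=2, y=3), (x=1, y=4)  <- goal reached here
One shortest path (4 moves): (x=1, y=0) -> (x=0, y=0) -> (x=0, y=1) -> (x=0, y=2) -> (x=0, y=3)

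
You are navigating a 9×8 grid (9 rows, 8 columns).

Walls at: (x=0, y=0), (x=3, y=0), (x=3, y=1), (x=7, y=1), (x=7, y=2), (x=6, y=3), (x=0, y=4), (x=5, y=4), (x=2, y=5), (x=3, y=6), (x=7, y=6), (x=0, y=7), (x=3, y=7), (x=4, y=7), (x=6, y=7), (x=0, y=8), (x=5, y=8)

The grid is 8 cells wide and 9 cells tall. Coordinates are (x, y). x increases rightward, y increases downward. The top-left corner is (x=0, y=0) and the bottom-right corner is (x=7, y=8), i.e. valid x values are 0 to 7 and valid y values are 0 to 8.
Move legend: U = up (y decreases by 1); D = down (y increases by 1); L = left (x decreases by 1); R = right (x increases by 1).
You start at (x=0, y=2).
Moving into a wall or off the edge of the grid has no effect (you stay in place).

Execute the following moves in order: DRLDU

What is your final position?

Answer: Final position: (x=0, y=2)

Derivation:
Start: (x=0, y=2)
  D (down): (x=0, y=2) -> (x=0, y=3)
  R (right): (x=0, y=3) -> (x=1, y=3)
  L (left): (x=1, y=3) -> (x=0, y=3)
  D (down): blocked, stay at (x=0, y=3)
  U (up): (x=0, y=3) -> (x=0, y=2)
Final: (x=0, y=2)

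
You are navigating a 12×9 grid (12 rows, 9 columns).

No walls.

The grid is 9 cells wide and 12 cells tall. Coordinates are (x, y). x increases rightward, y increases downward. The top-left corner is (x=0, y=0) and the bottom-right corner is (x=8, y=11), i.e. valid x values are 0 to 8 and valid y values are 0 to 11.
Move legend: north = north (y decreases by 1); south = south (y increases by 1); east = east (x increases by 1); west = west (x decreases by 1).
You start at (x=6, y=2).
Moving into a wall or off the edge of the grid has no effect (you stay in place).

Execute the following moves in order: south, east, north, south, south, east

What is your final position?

Start: (x=6, y=2)
  south (south): (x=6, y=2) -> (x=6, y=3)
  east (east): (x=6, y=3) -> (x=7, y=3)
  north (north): (x=7, y=3) -> (x=7, y=2)
  south (south): (x=7, y=2) -> (x=7, y=3)
  south (south): (x=7, y=3) -> (x=7, y=4)
  east (east): (x=7, y=4) -> (x=8, y=4)
Final: (x=8, y=4)

Answer: Final position: (x=8, y=4)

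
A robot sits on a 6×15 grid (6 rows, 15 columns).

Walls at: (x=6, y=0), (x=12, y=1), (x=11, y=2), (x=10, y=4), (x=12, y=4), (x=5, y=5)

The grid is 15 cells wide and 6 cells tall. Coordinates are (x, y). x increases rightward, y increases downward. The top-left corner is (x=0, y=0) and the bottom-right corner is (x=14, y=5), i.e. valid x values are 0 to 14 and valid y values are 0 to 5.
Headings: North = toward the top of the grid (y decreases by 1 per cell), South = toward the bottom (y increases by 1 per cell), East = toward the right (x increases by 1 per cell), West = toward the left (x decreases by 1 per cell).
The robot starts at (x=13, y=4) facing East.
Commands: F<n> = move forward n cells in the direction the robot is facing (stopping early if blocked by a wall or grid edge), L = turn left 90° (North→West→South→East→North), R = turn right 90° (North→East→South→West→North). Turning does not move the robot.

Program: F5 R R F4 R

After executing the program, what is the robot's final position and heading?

Start: (x=13, y=4), facing East
  F5: move forward 1/5 (blocked), now at (x=14, y=4)
  R: turn right, now facing South
  R: turn right, now facing West
  F4: move forward 1/4 (blocked), now at (x=13, y=4)
  R: turn right, now facing North
Final: (x=13, y=4), facing North

Answer: Final position: (x=13, y=4), facing North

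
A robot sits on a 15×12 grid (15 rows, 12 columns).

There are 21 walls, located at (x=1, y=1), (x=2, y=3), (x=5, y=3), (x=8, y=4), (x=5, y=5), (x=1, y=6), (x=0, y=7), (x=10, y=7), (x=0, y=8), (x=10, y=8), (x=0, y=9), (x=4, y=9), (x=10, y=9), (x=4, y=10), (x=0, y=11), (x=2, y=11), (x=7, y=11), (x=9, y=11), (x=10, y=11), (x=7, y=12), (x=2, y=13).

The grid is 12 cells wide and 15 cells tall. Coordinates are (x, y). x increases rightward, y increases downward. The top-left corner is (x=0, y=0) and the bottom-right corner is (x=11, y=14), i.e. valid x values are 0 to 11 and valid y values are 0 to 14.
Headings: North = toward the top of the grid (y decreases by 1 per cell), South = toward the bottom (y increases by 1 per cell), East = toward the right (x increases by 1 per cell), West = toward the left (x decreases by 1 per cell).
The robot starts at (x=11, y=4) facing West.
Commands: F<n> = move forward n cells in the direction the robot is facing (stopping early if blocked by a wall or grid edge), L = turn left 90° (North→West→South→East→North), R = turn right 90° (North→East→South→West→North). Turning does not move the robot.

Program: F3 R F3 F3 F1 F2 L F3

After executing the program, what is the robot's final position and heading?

Start: (x=11, y=4), facing West
  F3: move forward 2/3 (blocked), now at (x=9, y=4)
  R: turn right, now facing North
  F3: move forward 3, now at (x=9, y=1)
  F3: move forward 1/3 (blocked), now at (x=9, y=0)
  F1: move forward 0/1 (blocked), now at (x=9, y=0)
  F2: move forward 0/2 (blocked), now at (x=9, y=0)
  L: turn left, now facing West
  F3: move forward 3, now at (x=6, y=0)
Final: (x=6, y=0), facing West

Answer: Final position: (x=6, y=0), facing West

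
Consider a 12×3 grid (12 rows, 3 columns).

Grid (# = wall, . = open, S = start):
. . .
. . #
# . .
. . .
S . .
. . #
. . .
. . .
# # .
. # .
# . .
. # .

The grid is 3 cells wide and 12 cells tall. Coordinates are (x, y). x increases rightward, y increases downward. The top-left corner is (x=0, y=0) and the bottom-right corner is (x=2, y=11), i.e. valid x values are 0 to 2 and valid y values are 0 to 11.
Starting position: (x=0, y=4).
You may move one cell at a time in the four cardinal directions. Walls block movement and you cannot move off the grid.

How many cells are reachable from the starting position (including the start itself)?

BFS flood-fill from (x=0, y=4):
  Distance 0: (x=0, y=4)
  Distance 1: (x=0, y=3), (x=1, y=4), (x=0, y=5)
  Distance 2: (x=1, y=3), (x=2, y=4), (x=1, y=5), (x=0, y=6)
  Distance 3: (x=1, y=2), (x=2, y=3), (x=1, y=6), (x=0, y=7)
  Distance 4: (x=1, y=1), (x=2, y=2), (x=2, y=6), (x=1, y=7)
  Distance 5: (x=1, y=0), (x=0, y=1), (x=2, y=7)
  Distance 6: (x=0, y=0), (x=2, y=0), (x=2, y=8)
  Distance 7: (x=2, y=9)
  Distance 8: (x=2, y=10)
  Distance 9: (x=1, y=10), (x=2, y=11)
Total reachable: 26 (grid has 28 open cells total)

Answer: Reachable cells: 26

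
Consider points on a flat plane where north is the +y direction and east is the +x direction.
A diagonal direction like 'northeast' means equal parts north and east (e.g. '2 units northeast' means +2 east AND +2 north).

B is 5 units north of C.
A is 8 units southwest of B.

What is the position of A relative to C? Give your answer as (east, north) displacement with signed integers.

Answer: A is at (east=-8, north=-3) relative to C.

Derivation:
Place C at the origin (east=0, north=0).
  B is 5 units north of C: delta (east=+0, north=+5); B at (east=0, north=5).
  A is 8 units southwest of B: delta (east=-8, north=-8); A at (east=-8, north=-3).
Therefore A relative to C: (east=-8, north=-3).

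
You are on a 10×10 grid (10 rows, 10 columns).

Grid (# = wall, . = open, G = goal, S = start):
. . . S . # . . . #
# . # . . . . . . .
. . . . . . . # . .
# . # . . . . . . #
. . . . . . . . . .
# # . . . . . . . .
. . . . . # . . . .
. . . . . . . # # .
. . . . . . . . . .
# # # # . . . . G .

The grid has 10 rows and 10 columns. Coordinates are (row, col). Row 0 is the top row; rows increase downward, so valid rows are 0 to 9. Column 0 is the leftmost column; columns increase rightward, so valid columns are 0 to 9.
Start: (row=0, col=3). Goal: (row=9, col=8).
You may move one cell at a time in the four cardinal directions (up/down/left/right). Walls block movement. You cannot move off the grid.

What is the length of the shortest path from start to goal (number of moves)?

BFS from (row=0, col=3) until reaching (row=9, col=8):
  Distance 0: (row=0, col=3)
  Distance 1: (row=0, col=2), (row=0, col=4), (row=1, col=3)
  Distance 2: (row=0, col=1), (row=1, col=4), (row=2, col=3)
  Distance 3: (row=0, col=0), (row=1, col=1), (row=1, col=5), (row=2, col=2), (row=2, col=4), (row=3, col=3)
  Distance 4: (row=1, col=6), (row=2, col=1), (row=2, col=5), (row=3, col=4), (row=4, col=3)
  Distance 5: (row=0, col=6), (row=1, col=7), (row=2, col=0), (row=2, col=6), (row=3, col=1), (row=3, col=5), (row=4, col=2), (row=4, col=4), (row=5, col=3)
  Distance 6: (row=0, col=7), (row=1, col=8), (row=3, col=6), (row=4, col=1), (row=4, col=5), (row=5, col=2), (row=5, col=4), (row=6, col=3)
  Distance 7: (row=0, col=8), (row=1, col=9), (row=2, col=8), (row=3, col=7), (row=4, col=0), (row=4, col=6), (row=5, col=5), (row=6, col=2), (row=6, col=4), (row=7, col=3)
  Distance 8: (row=2, col=9), (row=3, col=8), (row=4, col=7), (row=5, col=6), (row=6, col=1), (row=7, col=2), (row=7, col=4), (row=8, col=3)
  Distance 9: (row=4, col=8), (row=5, col=7), (row=6, col=0), (row=6, col=6), (row=7, col=1), (row=7, col=5), (row=8, col=2), (row=8, col=4)
  Distance 10: (row=4, col=9), (row=5, col=8), (row=6, col=7), (row=7, col=0), (row=7, col=6), (row=8, col=1), (row=8, col=5), (row=9, col=4)
  Distance 11: (row=5, col=9), (row=6, col=8), (row=8, col=0), (row=8, col=6), (row=9, col=5)
  Distance 12: (row=6, col=9), (row=8, col=7), (row=9, col=6)
  Distance 13: (row=7, col=9), (row=8, col=8), (row=9, col=7)
  Distance 14: (row=8, col=9), (row=9, col=8)  <- goal reached here
One shortest path (14 moves): (row=0, col=3) -> (row=0, col=4) -> (row=1, col=4) -> (row=1, col=5) -> (row=1, col=6) -> (row=2, col=6) -> (row=3, col=6) -> (row=4, col=6) -> (row=5, col=6) -> (row=6, col=6) -> (row=7, col=6) -> (row=8, col=6) -> (row=8, col=7) -> (row=8, col=8) -> (row=9, col=8)

Answer: Shortest path length: 14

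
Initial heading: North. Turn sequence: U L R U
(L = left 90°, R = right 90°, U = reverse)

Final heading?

Answer: Final heading: North

Derivation:
Start: North
  U (U-turn (180°)) -> South
  L (left (90° counter-clockwise)) -> East
  R (right (90° clockwise)) -> South
  U (U-turn (180°)) -> North
Final: North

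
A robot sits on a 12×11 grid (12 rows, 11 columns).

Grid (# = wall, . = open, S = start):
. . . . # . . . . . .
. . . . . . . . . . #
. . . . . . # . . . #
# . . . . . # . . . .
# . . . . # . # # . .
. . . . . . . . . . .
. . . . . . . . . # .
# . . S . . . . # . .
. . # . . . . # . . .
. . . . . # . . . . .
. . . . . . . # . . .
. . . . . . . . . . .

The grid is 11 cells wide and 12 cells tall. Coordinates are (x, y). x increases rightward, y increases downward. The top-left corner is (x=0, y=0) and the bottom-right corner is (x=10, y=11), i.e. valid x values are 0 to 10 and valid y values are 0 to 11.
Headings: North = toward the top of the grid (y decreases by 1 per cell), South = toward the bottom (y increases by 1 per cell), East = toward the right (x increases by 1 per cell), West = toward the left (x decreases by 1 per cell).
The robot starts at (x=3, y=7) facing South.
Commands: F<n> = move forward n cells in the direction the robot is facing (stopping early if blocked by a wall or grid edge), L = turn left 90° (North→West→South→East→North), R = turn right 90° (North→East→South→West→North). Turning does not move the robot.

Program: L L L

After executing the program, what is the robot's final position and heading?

Start: (x=3, y=7), facing South
  L: turn left, now facing East
  L: turn left, now facing North
  L: turn left, now facing West
Final: (x=3, y=7), facing West

Answer: Final position: (x=3, y=7), facing West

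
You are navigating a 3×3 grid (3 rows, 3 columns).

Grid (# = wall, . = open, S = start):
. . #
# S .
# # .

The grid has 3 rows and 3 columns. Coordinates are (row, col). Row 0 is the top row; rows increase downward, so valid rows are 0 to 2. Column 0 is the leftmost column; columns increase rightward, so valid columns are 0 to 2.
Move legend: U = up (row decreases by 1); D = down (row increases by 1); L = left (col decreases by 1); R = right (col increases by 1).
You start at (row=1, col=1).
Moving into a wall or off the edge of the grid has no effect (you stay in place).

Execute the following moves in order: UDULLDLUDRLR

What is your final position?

Answer: Final position: (row=0, col=1)

Derivation:
Start: (row=1, col=1)
  U (up): (row=1, col=1) -> (row=0, col=1)
  D (down): (row=0, col=1) -> (row=1, col=1)
  U (up): (row=1, col=1) -> (row=0, col=1)
  L (left): (row=0, col=1) -> (row=0, col=0)
  L (left): blocked, stay at (row=0, col=0)
  D (down): blocked, stay at (row=0, col=0)
  L (left): blocked, stay at (row=0, col=0)
  U (up): blocked, stay at (row=0, col=0)
  D (down): blocked, stay at (row=0, col=0)
  R (right): (row=0, col=0) -> (row=0, col=1)
  L (left): (row=0, col=1) -> (row=0, col=0)
  R (right): (row=0, col=0) -> (row=0, col=1)
Final: (row=0, col=1)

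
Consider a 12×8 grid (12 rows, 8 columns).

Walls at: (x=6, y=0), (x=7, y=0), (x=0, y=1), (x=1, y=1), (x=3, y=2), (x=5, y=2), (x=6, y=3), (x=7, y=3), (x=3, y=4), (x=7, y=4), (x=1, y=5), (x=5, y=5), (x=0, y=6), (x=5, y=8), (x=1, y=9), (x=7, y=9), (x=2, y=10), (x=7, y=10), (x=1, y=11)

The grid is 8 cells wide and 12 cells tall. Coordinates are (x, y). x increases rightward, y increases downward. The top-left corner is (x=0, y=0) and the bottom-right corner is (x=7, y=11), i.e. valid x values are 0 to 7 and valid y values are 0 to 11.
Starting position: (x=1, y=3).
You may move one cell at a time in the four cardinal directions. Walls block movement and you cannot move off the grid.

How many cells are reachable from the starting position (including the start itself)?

Answer: Reachable cells: 77

Derivation:
BFS flood-fill from (x=1, y=3):
  Distance 0: (x=1, y=3)
  Distance 1: (x=1, y=2), (x=0, y=3), (x=2, y=3), (x=1, y=4)
  Distance 2: (x=0, y=2), (x=2, y=2), (x=3, y=3), (x=0, y=4), (x=2, y=4)
  Distance 3: (x=2, y=1), (x=4, y=3), (x=0, y=5), (x=2, y=5)
  Distance 4: (x=2, y=0), (x=3, y=1), (x=4, y=2), (x=5, y=3), (x=4, y=4), (x=3, y=5), (x=2, y=6)
  Distance 5: (x=1, y=0), (x=3, y=0), (x=4, y=1), (x=5, y=4), (x=4, y=5), (x=1, y=6), (x=3, y=6), (x=2, y=7)
  Distance 6: (x=0, y=0), (x=4, y=0), (x=5, y=1), (x=6, y=4), (x=4, y=6), (x=1, y=7), (x=3, y=7), (x=2, y=8)
  Distance 7: (x=5, y=0), (x=6, y=1), (x=6, y=5), (x=5, y=6), (x=0, y=7), (x=4, y=7), (x=1, y=8), (x=3, y=8), (x=2, y=9)
  Distance 8: (x=7, y=1), (x=6, y=2), (x=7, y=5), (x=6, y=6), (x=5, y=7), (x=0, y=8), (x=4, y=8), (x=3, y=9)
  Distance 9: (x=7, y=2), (x=7, y=6), (x=6, y=7), (x=0, y=9), (x=4, y=9), (x=3, y=10)
  Distance 10: (x=7, y=7), (x=6, y=8), (x=5, y=9), (x=0, y=10), (x=4, y=10), (x=3, y=11)
  Distance 11: (x=7, y=8), (x=6, y=9), (x=1, y=10), (x=5, y=10), (x=0, y=11), (x=2, y=11), (x=4, y=11)
  Distance 12: (x=6, y=10), (x=5, y=11)
  Distance 13: (x=6, y=11)
  Distance 14: (x=7, y=11)
Total reachable: 77 (grid has 77 open cells total)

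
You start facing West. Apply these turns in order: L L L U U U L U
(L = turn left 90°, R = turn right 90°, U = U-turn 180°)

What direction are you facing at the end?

Answer: Final heading: West

Derivation:
Start: West
  L (left (90° counter-clockwise)) -> South
  L (left (90° counter-clockwise)) -> East
  L (left (90° counter-clockwise)) -> North
  U (U-turn (180°)) -> South
  U (U-turn (180°)) -> North
  U (U-turn (180°)) -> South
  L (left (90° counter-clockwise)) -> East
  U (U-turn (180°)) -> West
Final: West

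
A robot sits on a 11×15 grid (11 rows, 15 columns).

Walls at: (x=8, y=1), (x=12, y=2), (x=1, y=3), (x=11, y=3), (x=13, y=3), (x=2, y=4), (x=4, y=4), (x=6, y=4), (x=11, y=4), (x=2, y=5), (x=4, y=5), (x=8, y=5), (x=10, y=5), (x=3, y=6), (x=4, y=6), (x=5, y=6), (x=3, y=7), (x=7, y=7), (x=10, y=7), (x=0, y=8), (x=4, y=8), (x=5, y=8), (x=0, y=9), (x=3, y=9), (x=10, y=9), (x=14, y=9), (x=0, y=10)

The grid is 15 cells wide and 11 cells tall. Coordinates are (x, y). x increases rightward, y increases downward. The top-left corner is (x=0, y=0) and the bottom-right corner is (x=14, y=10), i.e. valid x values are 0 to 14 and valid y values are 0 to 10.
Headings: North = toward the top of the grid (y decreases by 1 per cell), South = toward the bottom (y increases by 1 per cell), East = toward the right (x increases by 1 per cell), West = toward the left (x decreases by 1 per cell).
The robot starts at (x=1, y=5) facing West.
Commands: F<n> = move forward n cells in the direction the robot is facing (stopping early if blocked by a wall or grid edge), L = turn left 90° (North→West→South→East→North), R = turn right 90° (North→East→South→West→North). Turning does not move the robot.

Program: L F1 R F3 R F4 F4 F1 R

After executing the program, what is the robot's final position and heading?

Answer: Final position: (x=0, y=0), facing East

Derivation:
Start: (x=1, y=5), facing West
  L: turn left, now facing South
  F1: move forward 1, now at (x=1, y=6)
  R: turn right, now facing West
  F3: move forward 1/3 (blocked), now at (x=0, y=6)
  R: turn right, now facing North
  F4: move forward 4, now at (x=0, y=2)
  F4: move forward 2/4 (blocked), now at (x=0, y=0)
  F1: move forward 0/1 (blocked), now at (x=0, y=0)
  R: turn right, now facing East
Final: (x=0, y=0), facing East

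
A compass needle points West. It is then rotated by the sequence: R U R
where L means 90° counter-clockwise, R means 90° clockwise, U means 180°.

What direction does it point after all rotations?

Answer: Final heading: West

Derivation:
Start: West
  R (right (90° clockwise)) -> North
  U (U-turn (180°)) -> South
  R (right (90° clockwise)) -> West
Final: West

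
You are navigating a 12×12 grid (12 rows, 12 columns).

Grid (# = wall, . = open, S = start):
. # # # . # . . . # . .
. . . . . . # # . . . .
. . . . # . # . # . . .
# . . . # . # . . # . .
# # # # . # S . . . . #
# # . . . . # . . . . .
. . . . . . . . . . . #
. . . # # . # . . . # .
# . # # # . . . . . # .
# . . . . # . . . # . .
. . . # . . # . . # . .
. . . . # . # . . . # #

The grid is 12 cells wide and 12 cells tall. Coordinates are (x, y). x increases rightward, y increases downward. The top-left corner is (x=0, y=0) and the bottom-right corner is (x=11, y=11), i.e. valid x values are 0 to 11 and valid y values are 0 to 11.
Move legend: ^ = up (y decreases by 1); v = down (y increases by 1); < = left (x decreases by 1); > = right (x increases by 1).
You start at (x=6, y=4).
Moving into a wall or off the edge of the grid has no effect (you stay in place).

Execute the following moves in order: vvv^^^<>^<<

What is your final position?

Answer: Final position: (x=7, y=3)

Derivation:
Start: (x=6, y=4)
  [×3]v (down): blocked, stay at (x=6, y=4)
  [×3]^ (up): blocked, stay at (x=6, y=4)
  < (left): blocked, stay at (x=6, y=4)
  > (right): (x=6, y=4) -> (x=7, y=4)
  ^ (up): (x=7, y=4) -> (x=7, y=3)
  < (left): blocked, stay at (x=7, y=3)
  < (left): blocked, stay at (x=7, y=3)
Final: (x=7, y=3)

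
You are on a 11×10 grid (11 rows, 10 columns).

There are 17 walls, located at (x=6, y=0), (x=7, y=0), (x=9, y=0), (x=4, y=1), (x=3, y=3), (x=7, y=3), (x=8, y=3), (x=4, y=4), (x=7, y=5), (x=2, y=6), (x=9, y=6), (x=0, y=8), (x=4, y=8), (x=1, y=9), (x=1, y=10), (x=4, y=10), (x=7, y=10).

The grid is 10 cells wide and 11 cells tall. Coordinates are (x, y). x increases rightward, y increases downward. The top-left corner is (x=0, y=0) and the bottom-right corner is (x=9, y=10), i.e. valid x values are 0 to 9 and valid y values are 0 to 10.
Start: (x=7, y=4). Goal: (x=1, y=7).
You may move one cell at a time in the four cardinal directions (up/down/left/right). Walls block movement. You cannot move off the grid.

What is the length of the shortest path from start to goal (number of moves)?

Answer: Shortest path length: 9

Derivation:
BFS from (x=7, y=4) until reaching (x=1, y=7):
  Distance 0: (x=7, y=4)
  Distance 1: (x=6, y=4), (x=8, y=4)
  Distance 2: (x=6, y=3), (x=5, y=4), (x=9, y=4), (x=6, y=5), (x=8, y=5)
  Distance 3: (x=6, y=2), (x=5, y=3), (x=9, y=3), (x=5, y=5), (x=9, y=5), (x=6, y=6), (x=8, y=6)
  Distance 4: (x=6, y=1), (x=5, y=2), (x=7, y=2), (x=9, y=2), (x=4, y=3), (x=4, y=5), (x=5, y=6), (x=7, y=6), (x=6, y=7), (x=8, y=7)
  Distance 5: (x=5, y=1), (x=7, y=1), (x=9, y=1), (x=4, y=2), (x=8, y=2), (x=3, y=5), (x=4, y=6), (x=5, y=7), (x=7, y=7), (x=9, y=7), (x=6, y=8), (x=8, y=8)
  Distance 6: (x=5, y=0), (x=8, y=1), (x=3, y=2), (x=3, y=4), (x=2, y=5), (x=3, y=6), (x=4, y=7), (x=5, y=8), (x=7, y=8), (x=9, y=8), (x=6, y=9), (x=8, y=9)
  Distance 7: (x=4, y=0), (x=8, y=0), (x=3, y=1), (x=2, y=2), (x=2, y=4), (x=1, y=5), (x=3, y=7), (x=5, y=9), (x=7, y=9), (x=9, y=9), (x=6, y=10), (x=8, y=10)
  Distance 8: (x=3, y=0), (x=2, y=1), (x=1, y=2), (x=2, y=3), (x=1, y=4), (x=0, y=5), (x=1, y=6), (x=2, y=7), (x=3, y=8), (x=4, y=9), (x=5, y=10), (x=9, y=10)
  Distance 9: (x=2, y=0), (x=1, y=1), (x=0, y=2), (x=1, y=3), (x=0, y=4), (x=0, y=6), (x=1, y=7), (x=2, y=8), (x=3, y=9)  <- goal reached here
One shortest path (9 moves): (x=7, y=4) -> (x=6, y=4) -> (x=5, y=4) -> (x=5, y=5) -> (x=4, y=5) -> (x=3, y=5) -> (x=2, y=5) -> (x=1, y=5) -> (x=1, y=6) -> (x=1, y=7)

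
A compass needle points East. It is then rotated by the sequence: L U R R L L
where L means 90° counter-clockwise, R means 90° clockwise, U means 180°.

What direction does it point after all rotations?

Answer: Final heading: South

Derivation:
Start: East
  L (left (90° counter-clockwise)) -> North
  U (U-turn (180°)) -> South
  R (right (90° clockwise)) -> West
  R (right (90° clockwise)) -> North
  L (left (90° counter-clockwise)) -> West
  L (left (90° counter-clockwise)) -> South
Final: South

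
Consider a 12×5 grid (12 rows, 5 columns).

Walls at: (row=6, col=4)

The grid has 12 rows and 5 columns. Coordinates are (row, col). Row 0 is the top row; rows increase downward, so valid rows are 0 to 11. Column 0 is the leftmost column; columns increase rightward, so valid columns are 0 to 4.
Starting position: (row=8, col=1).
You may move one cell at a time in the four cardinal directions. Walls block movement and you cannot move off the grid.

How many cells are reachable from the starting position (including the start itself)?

Answer: Reachable cells: 59

Derivation:
BFS flood-fill from (row=8, col=1):
  Distance 0: (row=8, col=1)
  Distance 1: (row=7, col=1), (row=8, col=0), (row=8, col=2), (row=9, col=1)
  Distance 2: (row=6, col=1), (row=7, col=0), (row=7, col=2), (row=8, col=3), (row=9, col=0), (row=9, col=2), (row=10, col=1)
  Distance 3: (row=5, col=1), (row=6, col=0), (row=6, col=2), (row=7, col=3), (row=8, col=4), (row=9, col=3), (row=10, col=0), (row=10, col=2), (row=11, col=1)
  Distance 4: (row=4, col=1), (row=5, col=0), (row=5, col=2), (row=6, col=3), (row=7, col=4), (row=9, col=4), (row=10, col=3), (row=11, col=0), (row=11, col=2)
  Distance 5: (row=3, col=1), (row=4, col=0), (row=4, col=2), (row=5, col=3), (row=10, col=4), (row=11, col=3)
  Distance 6: (row=2, col=1), (row=3, col=0), (row=3, col=2), (row=4, col=3), (row=5, col=4), (row=11, col=4)
  Distance 7: (row=1, col=1), (row=2, col=0), (row=2, col=2), (row=3, col=3), (row=4, col=4)
  Distance 8: (row=0, col=1), (row=1, col=0), (row=1, col=2), (row=2, col=3), (row=3, col=4)
  Distance 9: (row=0, col=0), (row=0, col=2), (row=1, col=3), (row=2, col=4)
  Distance 10: (row=0, col=3), (row=1, col=4)
  Distance 11: (row=0, col=4)
Total reachable: 59 (grid has 59 open cells total)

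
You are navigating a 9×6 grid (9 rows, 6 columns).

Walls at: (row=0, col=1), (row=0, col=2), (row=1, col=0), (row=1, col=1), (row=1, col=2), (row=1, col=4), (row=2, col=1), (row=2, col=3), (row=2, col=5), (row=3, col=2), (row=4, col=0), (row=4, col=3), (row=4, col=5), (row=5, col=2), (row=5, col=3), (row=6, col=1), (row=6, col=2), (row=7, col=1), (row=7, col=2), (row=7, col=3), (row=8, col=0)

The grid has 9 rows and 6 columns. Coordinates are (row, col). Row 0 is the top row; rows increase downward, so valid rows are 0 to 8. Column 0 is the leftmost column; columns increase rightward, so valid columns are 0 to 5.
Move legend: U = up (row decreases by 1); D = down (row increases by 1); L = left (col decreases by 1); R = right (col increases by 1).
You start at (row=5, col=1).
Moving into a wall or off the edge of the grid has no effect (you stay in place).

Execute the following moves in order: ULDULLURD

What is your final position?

Start: (row=5, col=1)
  U (up): (row=5, col=1) -> (row=4, col=1)
  L (left): blocked, stay at (row=4, col=1)
  D (down): (row=4, col=1) -> (row=5, col=1)
  U (up): (row=5, col=1) -> (row=4, col=1)
  L (left): blocked, stay at (row=4, col=1)
  L (left): blocked, stay at (row=4, col=1)
  U (up): (row=4, col=1) -> (row=3, col=1)
  R (right): blocked, stay at (row=3, col=1)
  D (down): (row=3, col=1) -> (row=4, col=1)
Final: (row=4, col=1)

Answer: Final position: (row=4, col=1)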